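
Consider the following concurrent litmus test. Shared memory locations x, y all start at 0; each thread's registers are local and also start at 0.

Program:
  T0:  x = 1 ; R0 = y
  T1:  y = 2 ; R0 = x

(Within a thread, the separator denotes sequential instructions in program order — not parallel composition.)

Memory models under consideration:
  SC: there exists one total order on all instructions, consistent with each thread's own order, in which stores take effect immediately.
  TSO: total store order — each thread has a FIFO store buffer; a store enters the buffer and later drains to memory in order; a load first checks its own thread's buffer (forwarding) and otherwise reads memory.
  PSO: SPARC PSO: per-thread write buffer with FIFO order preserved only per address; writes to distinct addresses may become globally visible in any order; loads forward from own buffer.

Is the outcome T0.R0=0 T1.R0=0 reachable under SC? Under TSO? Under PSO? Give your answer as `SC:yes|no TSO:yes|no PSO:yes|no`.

outcome vector order: (T0.R0,T1.R0)
SC (3): <0 1>, <2 0>, <2 1>
TSO (4): <0 0>, <0 1>, <2 0>, <2 1>
PSO (4): <0 0>, <0 1>, <2 0>, <2 1>
target <0 0> ∈ {TSO,PSO}

SC:no TSO:yes PSO:yes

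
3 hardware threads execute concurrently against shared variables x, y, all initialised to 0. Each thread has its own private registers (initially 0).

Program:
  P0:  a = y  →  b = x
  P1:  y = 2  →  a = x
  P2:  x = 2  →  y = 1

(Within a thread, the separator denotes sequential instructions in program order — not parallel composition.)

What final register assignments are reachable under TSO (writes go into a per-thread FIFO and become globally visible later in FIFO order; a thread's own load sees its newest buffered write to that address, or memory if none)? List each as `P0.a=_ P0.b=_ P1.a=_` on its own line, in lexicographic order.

outcome vector order: (P0.a,P0.b,P1.a)
|TSO outcomes| = 10

P0.a=0 P0.b=0 P1.a=0
P0.a=0 P0.b=0 P1.a=2
P0.a=0 P0.b=2 P1.a=0
P0.a=0 P0.b=2 P1.a=2
P0.a=1 P0.b=2 P1.a=0
P0.a=1 P0.b=2 P1.a=2
P0.a=2 P0.b=0 P1.a=0
P0.a=2 P0.b=0 P1.a=2
P0.a=2 P0.b=2 P1.a=0
P0.a=2 P0.b=2 P1.a=2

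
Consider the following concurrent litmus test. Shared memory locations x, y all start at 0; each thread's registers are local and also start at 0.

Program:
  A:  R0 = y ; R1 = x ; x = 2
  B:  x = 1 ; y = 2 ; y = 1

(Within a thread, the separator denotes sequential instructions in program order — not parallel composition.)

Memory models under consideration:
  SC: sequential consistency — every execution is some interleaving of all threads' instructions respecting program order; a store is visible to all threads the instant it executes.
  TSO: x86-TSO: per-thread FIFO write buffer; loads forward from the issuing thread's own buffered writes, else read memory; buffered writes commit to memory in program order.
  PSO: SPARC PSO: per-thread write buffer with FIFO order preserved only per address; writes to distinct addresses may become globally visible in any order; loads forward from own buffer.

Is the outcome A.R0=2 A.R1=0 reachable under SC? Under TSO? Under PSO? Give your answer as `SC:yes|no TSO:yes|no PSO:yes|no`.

outcome vector order: (A.R0,A.R1)
[SC] allowed = {<0 0>; <0 1>; <1 1>; <2 1>}
[TSO] allowed = {<0 0>; <0 1>; <1 1>; <2 1>}
[PSO] allowed = {<0 0>; <0 1>; <1 0>; <1 1>; <2 0>; <2 1>}
target <2 0> ∈ {PSO}

SC:no TSO:no PSO:yes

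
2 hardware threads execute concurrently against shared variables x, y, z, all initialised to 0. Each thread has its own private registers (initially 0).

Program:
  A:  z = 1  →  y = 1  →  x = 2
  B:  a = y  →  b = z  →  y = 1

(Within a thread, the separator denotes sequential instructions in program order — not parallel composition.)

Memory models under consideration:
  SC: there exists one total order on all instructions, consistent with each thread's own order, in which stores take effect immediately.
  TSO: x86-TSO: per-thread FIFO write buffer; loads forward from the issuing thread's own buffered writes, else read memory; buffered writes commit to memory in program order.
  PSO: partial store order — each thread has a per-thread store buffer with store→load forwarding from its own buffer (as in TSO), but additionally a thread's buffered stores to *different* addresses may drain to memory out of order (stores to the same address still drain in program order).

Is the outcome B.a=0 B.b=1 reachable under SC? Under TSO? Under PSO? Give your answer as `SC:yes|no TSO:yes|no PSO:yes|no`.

outcome vector order: (B.a,B.b)
under SC → 00; 01; 11
under TSO → 00; 01; 11
under PSO → 00; 01; 10; 11
target 01 ∈ {SC,TSO,PSO}

SC:yes TSO:yes PSO:yes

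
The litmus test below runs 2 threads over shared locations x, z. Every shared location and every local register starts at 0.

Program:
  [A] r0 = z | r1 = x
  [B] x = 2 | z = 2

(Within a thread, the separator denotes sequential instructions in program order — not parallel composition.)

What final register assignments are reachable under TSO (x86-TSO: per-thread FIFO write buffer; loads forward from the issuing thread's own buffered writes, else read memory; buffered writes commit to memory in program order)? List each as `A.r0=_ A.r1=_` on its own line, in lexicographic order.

outcome vector order: (A.r0,A.r1)
|TSO outcomes| = 3

A.r0=0 A.r1=0
A.r0=0 A.r1=2
A.r0=2 A.r1=2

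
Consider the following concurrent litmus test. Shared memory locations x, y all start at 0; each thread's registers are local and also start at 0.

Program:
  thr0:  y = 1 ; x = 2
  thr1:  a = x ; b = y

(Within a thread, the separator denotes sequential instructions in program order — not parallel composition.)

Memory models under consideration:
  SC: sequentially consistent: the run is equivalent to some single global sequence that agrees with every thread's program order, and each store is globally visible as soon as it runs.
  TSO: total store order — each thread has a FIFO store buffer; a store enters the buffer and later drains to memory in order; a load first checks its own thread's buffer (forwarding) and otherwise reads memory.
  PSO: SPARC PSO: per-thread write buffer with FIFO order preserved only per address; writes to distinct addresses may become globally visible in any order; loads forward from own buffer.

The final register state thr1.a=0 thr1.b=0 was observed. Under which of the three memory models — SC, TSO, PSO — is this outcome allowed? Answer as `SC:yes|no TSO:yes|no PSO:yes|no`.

SC:yes TSO:yes PSO:yes

outcome vector order: (thr1.a,thr1.b)
SC: 3 outcomes — {(0,0), (0,1), (2,1)}
TSO: 3 outcomes — {(0,0), (0,1), (2,1)}
PSO: 4 outcomes — {(0,0), (0,1), (2,0), (2,1)}
target (0,0) ∈ {SC,TSO,PSO}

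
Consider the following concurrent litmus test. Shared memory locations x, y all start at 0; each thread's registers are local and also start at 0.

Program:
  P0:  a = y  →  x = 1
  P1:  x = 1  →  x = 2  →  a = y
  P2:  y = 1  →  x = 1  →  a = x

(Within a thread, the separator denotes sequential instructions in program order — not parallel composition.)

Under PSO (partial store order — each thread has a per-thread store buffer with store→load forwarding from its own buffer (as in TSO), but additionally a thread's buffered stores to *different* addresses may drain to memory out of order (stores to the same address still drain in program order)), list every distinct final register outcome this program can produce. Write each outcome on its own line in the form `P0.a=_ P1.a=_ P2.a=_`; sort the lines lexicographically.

outcome vector order: (P0.a,P1.a,P2.a)
|PSO outcomes| = 8

P0.a=0 P1.a=0 P2.a=1
P0.a=0 P1.a=0 P2.a=2
P0.a=0 P1.a=1 P2.a=1
P0.a=0 P1.a=1 P2.a=2
P0.a=1 P1.a=0 P2.a=1
P0.a=1 P1.a=0 P2.a=2
P0.a=1 P1.a=1 P2.a=1
P0.a=1 P1.a=1 P2.a=2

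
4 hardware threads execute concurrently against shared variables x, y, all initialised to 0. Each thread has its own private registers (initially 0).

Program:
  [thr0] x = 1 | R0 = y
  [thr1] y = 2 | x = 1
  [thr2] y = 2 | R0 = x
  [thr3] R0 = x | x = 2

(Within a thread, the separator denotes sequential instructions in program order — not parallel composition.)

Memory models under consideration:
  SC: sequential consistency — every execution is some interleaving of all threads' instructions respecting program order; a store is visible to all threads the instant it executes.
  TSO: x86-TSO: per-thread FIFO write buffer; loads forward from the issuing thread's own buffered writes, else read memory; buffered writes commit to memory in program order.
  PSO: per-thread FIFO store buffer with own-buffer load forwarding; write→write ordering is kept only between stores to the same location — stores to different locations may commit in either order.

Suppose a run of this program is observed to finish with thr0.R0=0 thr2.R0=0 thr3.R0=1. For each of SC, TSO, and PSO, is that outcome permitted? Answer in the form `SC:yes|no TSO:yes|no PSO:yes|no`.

outcome vector order: (thr0.R0,thr2.R0,thr3.R0)
SC (10): 010; 011; 020; 021; 200; 201; 210; 211; 220; 221
TSO (12): 000; 001; 010; 011; 020; 021; 200; 201; 210; 211; 220; 221
PSO (12): 000; 001; 010; 011; 020; 021; 200; 201; 210; 211; 220; 221
target 001 ∈ {TSO,PSO}

SC:no TSO:yes PSO:yes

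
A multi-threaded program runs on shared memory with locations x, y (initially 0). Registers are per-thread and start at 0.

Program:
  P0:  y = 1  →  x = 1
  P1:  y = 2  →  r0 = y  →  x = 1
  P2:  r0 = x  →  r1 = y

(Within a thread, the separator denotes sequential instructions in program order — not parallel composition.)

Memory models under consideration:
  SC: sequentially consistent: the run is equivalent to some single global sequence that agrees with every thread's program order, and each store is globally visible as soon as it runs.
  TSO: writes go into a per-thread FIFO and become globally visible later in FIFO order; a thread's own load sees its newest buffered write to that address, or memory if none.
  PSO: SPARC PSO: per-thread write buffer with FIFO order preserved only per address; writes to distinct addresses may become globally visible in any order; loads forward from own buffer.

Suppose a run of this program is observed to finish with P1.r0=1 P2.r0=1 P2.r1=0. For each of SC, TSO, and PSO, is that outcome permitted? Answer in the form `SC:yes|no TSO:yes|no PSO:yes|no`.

SC:no TSO:no PSO:yes

outcome vector order: (P1.r0,P2.r0,P2.r1)
[SC] allowed = {1/0/0; 1/0/1; 1/0/2; 1/1/1; 2/0/0; 2/0/1; 2/0/2; 2/1/1; 2/1/2}
[TSO] allowed = {1/0/0; 1/0/1; 1/0/2; 1/1/1; 2/0/0; 2/0/1; 2/0/2; 2/1/1; 2/1/2}
[PSO] allowed = {1/0/0; 1/0/1; 1/0/2; 1/1/0; 1/1/1; 1/1/2; 2/0/0; 2/0/1; 2/0/2; 2/1/0; 2/1/1; 2/1/2}
target 1/1/0 ∈ {PSO}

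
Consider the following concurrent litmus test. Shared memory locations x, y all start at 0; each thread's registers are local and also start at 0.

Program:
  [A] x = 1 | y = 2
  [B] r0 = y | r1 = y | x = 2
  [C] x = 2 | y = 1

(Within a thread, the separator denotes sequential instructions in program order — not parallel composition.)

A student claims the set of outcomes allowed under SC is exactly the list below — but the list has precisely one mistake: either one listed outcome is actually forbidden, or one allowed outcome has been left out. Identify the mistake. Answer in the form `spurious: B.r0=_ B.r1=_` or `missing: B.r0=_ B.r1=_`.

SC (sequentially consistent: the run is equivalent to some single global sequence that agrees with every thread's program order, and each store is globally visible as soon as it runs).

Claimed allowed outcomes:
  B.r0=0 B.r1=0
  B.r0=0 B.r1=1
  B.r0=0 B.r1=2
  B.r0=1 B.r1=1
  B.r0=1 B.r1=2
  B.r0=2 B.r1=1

missing: B.r0=2 B.r1=2

outcome vector order: (B.r0,B.r1)
SC (7): <0 0>, <0 1>, <0 2>, <1 1>, <1 2>, <2 1>, <2 2>
SC∖claimed = {<2 2>}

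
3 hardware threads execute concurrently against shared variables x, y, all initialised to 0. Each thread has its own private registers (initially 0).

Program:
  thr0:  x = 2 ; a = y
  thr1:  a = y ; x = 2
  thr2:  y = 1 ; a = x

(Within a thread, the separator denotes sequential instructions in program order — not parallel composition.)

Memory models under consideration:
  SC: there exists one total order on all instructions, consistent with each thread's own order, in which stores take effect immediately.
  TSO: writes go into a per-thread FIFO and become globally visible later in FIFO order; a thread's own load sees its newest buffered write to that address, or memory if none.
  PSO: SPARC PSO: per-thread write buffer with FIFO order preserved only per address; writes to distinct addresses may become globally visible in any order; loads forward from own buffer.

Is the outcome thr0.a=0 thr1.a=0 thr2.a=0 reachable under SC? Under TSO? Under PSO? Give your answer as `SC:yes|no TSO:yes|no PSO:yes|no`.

outcome vector order: (thr0.a,thr1.a,thr2.a)
[SC] allowed = {002, 012, 100, 102, 110, 112}
[TSO] allowed = {000, 002, 010, 012, 100, 102, 110, 112}
[PSO] allowed = {000, 002, 010, 012, 100, 102, 110, 112}
target 000 ∈ {TSO,PSO}

SC:no TSO:yes PSO:yes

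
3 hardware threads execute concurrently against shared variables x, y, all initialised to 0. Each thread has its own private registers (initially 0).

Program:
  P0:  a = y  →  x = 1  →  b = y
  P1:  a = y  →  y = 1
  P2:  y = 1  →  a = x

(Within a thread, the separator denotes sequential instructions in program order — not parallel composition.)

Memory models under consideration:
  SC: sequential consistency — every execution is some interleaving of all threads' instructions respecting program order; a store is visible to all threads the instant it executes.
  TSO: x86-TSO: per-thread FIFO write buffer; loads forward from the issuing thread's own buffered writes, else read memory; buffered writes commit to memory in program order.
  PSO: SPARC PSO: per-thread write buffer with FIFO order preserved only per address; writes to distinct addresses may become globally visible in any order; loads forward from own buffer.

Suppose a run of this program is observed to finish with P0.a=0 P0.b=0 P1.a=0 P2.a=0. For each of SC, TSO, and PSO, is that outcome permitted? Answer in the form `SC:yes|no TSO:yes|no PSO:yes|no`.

outcome vector order: (P0.a,P0.b,P1.a,P2.a)
SC (10): 0/0/0/1 0/0/1/1 0/1/0/0 0/1/0/1 0/1/1/0 0/1/1/1 1/1/0/0 1/1/0/1 1/1/1/0 1/1/1/1
TSO (12): 0/0/0/0 0/0/0/1 0/0/1/0 0/0/1/1 0/1/0/0 0/1/0/1 0/1/1/0 0/1/1/1 1/1/0/0 1/1/0/1 1/1/1/0 1/1/1/1
PSO (12): 0/0/0/0 0/0/0/1 0/0/1/0 0/0/1/1 0/1/0/0 0/1/0/1 0/1/1/0 0/1/1/1 1/1/0/0 1/1/0/1 1/1/1/0 1/1/1/1
target 0/0/0/0 ∈ {TSO,PSO}

SC:no TSO:yes PSO:yes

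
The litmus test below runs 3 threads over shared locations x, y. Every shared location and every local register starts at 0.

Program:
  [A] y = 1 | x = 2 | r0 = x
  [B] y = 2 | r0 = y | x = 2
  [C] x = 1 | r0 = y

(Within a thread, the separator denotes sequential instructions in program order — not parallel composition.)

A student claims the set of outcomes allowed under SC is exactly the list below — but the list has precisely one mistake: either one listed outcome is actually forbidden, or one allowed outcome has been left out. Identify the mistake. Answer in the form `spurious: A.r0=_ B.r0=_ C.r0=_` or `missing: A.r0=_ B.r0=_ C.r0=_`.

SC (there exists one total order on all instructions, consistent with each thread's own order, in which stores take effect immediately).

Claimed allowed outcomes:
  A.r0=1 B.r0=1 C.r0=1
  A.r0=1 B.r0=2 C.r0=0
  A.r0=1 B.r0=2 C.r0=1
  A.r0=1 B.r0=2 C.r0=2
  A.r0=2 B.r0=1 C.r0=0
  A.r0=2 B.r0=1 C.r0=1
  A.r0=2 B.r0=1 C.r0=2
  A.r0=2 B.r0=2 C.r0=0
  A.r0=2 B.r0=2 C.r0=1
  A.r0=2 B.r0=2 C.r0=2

spurious: A.r0=1 B.r0=2 C.r0=0

outcome vector order: (A.r0,B.r0,C.r0)
[SC] allowed = {<1 1 1>; <1 2 1>; <1 2 2>; <2 1 0>; <2 1 1>; <2 1 2>; <2 2 0>; <2 2 1>; <2 2 2>}
claimed∖SC = {<1 2 0>}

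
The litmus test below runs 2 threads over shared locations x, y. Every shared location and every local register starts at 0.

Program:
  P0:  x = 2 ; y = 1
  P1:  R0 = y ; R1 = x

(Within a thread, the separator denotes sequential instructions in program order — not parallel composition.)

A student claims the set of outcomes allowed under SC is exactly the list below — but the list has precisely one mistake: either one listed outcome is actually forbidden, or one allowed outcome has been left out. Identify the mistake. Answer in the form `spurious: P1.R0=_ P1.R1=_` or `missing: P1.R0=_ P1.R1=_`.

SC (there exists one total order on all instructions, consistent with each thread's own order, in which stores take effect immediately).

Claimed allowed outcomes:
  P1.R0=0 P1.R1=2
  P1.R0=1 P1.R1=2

outcome vector order: (P1.R0,P1.R1)
SC: 3 outcomes — {(0,0), (0,2), (1,2)}
SC∖claimed = {(0,0)}

missing: P1.R0=0 P1.R1=0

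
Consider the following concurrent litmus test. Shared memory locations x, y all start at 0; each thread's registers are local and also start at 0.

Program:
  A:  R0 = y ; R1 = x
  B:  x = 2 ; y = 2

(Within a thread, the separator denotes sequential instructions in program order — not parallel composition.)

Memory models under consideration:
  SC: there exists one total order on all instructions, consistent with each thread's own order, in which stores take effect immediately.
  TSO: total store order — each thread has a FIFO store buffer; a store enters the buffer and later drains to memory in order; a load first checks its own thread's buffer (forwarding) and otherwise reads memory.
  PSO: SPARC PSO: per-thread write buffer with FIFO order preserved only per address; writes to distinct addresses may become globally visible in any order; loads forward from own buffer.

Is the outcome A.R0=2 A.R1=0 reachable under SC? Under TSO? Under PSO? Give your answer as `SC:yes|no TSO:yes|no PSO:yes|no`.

outcome vector order: (A.R0,A.R1)
SC: 3 outcomes — {(0,0); (0,2); (2,2)}
TSO: 3 outcomes — {(0,0); (0,2); (2,2)}
PSO: 4 outcomes — {(0,0); (0,2); (2,0); (2,2)}
target (2,0) ∈ {PSO}

SC:no TSO:no PSO:yes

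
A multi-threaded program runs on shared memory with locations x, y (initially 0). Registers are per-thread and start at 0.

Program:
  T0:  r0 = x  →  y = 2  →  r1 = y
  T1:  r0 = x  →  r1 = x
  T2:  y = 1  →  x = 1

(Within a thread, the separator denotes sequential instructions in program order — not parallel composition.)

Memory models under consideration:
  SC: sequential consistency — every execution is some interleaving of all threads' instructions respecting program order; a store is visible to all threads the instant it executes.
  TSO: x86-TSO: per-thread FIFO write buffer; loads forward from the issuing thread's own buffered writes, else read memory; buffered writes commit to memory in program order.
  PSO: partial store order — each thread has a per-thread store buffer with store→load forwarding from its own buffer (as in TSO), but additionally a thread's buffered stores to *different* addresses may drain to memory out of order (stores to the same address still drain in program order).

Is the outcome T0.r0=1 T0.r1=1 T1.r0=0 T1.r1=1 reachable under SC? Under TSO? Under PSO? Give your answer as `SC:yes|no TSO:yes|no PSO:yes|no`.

outcome vector order: (T0.r0,T0.r1,T1.r0,T1.r1)
SC: 9 outcomes — {0/1/0/0; 0/1/0/1; 0/1/1/1; 0/2/0/0; 0/2/0/1; 0/2/1/1; 1/2/0/0; 1/2/0/1; 1/2/1/1}
TSO: 9 outcomes — {0/1/0/0; 0/1/0/1; 0/1/1/1; 0/2/0/0; 0/2/0/1; 0/2/1/1; 1/2/0/0; 1/2/0/1; 1/2/1/1}
PSO: 12 outcomes — {0/1/0/0; 0/1/0/1; 0/1/1/1; 0/2/0/0; 0/2/0/1; 0/2/1/1; 1/1/0/0; 1/1/0/1; 1/1/1/1; 1/2/0/0; 1/2/0/1; 1/2/1/1}
target 1/1/0/1 ∈ {PSO}

SC:no TSO:no PSO:yes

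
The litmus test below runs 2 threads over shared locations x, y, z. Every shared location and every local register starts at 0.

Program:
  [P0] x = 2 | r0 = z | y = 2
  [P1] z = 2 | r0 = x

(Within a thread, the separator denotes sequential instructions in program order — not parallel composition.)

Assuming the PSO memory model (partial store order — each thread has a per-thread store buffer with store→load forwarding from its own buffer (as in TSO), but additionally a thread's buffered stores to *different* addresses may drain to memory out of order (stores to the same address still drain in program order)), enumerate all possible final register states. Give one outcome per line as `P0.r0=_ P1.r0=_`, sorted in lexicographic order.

P0.r0=0 P1.r0=0
P0.r0=0 P1.r0=2
P0.r0=2 P1.r0=0
P0.r0=2 P1.r0=2

outcome vector order: (P0.r0,P1.r0)
|PSO outcomes| = 4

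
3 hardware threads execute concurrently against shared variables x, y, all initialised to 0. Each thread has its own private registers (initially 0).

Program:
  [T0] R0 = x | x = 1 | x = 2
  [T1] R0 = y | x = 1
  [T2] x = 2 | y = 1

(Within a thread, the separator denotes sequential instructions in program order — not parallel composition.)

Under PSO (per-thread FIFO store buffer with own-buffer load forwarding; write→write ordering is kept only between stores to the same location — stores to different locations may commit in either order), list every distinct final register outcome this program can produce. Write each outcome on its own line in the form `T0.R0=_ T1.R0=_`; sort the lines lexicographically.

outcome vector order: (T0.R0,T1.R0)
|PSO outcomes| = 6

T0.R0=0 T1.R0=0
T0.R0=0 T1.R0=1
T0.R0=1 T1.R0=0
T0.R0=1 T1.R0=1
T0.R0=2 T1.R0=0
T0.R0=2 T1.R0=1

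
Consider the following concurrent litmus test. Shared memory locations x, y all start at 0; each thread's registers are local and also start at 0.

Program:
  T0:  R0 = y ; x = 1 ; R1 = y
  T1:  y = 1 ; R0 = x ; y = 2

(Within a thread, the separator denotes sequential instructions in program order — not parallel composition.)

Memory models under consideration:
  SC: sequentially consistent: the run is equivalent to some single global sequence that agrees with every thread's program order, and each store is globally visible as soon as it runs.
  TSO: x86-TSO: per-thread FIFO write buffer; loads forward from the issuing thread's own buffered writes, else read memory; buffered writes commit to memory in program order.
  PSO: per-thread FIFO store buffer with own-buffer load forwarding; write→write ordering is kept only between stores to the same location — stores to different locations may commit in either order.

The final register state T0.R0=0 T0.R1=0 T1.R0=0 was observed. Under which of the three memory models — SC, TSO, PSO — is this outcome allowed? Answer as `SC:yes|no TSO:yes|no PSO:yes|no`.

SC:no TSO:yes PSO:yes

outcome vector order: (T0.R0,T0.R1,T1.R0)
SC: 10 outcomes — {0/0/1, 0/1/0, 0/1/1, 0/2/0, 0/2/1, 1/1/0, 1/1/1, 1/2/0, 1/2/1, 2/2/0}
TSO: 11 outcomes — {0/0/0, 0/0/1, 0/1/0, 0/1/1, 0/2/0, 0/2/1, 1/1/0, 1/1/1, 1/2/0, 1/2/1, 2/2/0}
PSO: 11 outcomes — {0/0/0, 0/0/1, 0/1/0, 0/1/1, 0/2/0, 0/2/1, 1/1/0, 1/1/1, 1/2/0, 1/2/1, 2/2/0}
target 0/0/0 ∈ {TSO,PSO}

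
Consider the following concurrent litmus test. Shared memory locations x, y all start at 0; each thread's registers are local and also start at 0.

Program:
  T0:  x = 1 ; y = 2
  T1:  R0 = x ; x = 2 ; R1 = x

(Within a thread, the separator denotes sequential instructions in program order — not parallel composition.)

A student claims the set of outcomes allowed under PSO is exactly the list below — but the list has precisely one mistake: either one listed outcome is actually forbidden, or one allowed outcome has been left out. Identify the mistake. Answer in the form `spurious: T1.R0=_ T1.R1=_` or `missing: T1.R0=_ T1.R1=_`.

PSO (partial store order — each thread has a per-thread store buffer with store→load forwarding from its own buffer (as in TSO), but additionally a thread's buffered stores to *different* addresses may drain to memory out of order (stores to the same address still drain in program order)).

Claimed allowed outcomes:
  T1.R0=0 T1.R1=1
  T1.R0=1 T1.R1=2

outcome vector order: (T1.R0,T1.R1)
PSO (3): 01, 02, 12
PSO∖claimed = {02}

missing: T1.R0=0 T1.R1=2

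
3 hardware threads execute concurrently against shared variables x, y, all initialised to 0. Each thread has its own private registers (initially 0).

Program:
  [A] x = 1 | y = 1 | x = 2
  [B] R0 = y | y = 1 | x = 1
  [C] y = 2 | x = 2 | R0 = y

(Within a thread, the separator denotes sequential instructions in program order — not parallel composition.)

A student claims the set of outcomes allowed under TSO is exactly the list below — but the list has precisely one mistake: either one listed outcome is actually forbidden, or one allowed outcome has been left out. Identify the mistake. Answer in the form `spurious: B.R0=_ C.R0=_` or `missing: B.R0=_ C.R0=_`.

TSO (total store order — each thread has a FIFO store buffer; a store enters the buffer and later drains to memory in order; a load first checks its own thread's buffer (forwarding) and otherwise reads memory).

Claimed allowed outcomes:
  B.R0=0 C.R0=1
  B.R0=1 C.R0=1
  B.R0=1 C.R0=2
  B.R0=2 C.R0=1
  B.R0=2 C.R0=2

outcome vector order: (B.R0,C.R0)
[TSO] allowed = {(0,1) (0,2) (1,1) (1,2) (2,1) (2,2)}
TSO∖claimed = {(0,2)}

missing: B.R0=0 C.R0=2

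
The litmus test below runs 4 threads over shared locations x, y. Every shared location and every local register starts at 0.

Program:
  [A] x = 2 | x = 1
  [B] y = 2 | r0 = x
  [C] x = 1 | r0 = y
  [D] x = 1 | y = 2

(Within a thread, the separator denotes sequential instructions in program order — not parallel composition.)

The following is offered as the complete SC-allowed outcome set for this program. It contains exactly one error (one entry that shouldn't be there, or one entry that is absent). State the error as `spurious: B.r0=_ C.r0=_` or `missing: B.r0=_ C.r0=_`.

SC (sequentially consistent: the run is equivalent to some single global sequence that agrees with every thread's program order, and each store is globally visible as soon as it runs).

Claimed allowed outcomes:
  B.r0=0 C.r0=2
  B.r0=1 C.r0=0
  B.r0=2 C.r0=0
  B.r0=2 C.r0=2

missing: B.r0=1 C.r0=2

outcome vector order: (B.r0,C.r0)
under SC → 02 10 12 20 22
SC∖claimed = {12}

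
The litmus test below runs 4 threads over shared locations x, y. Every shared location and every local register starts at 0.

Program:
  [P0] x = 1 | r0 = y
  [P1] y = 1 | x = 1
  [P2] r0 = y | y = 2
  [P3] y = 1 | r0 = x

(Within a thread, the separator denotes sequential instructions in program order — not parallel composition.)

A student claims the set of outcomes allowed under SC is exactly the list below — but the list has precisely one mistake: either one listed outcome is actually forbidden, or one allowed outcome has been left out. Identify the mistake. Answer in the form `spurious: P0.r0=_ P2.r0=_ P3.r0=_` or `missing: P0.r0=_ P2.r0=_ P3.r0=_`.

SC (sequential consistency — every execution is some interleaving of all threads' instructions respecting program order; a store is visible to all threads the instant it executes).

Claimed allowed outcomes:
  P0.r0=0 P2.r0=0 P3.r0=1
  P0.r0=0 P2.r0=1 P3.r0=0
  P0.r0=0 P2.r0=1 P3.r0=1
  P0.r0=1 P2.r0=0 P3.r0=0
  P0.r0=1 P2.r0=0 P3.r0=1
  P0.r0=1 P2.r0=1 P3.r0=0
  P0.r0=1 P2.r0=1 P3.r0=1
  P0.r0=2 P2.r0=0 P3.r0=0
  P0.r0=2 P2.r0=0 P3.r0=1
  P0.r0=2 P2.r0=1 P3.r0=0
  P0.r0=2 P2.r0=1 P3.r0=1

outcome vector order: (P0.r0,P2.r0,P3.r0)
[SC] allowed = {001 011 100 101 110 111 200 201 210 211}
claimed∖SC = {010}

spurious: P0.r0=0 P2.r0=1 P3.r0=0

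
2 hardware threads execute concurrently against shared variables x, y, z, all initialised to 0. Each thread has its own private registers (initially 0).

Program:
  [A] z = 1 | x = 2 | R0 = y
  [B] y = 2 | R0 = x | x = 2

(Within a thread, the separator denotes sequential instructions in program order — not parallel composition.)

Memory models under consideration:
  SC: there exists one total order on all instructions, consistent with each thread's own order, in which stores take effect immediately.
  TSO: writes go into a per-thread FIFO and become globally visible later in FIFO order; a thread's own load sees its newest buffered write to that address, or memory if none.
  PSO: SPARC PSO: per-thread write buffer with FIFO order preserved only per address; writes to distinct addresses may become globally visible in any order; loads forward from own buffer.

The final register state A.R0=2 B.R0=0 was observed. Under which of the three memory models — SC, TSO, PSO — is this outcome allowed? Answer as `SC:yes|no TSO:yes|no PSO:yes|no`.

outcome vector order: (A.R0,B.R0)
SC: 3 outcomes — {(0,2) (2,0) (2,2)}
TSO: 4 outcomes — {(0,0) (0,2) (2,0) (2,2)}
PSO: 4 outcomes — {(0,0) (0,2) (2,0) (2,2)}
target (2,0) ∈ {SC,TSO,PSO}

SC:yes TSO:yes PSO:yes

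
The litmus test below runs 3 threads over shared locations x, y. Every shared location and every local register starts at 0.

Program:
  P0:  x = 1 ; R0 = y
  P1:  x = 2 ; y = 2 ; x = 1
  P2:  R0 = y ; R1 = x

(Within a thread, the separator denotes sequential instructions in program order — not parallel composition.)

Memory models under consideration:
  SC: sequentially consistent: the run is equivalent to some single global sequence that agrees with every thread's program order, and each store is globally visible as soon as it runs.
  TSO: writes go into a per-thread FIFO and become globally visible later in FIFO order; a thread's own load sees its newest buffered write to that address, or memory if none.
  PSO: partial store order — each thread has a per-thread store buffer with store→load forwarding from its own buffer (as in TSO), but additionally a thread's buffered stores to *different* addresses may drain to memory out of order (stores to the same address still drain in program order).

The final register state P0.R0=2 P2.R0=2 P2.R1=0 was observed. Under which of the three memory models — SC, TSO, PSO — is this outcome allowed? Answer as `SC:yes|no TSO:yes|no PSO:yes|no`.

outcome vector order: (P0.R0,P2.R0,P2.R1)
under SC → (0,0,0), (0,0,1), (0,0,2), (0,2,1), (0,2,2), (2,0,0), (2,0,1), (2,0,2), (2,2,1), (2,2,2)
under TSO → (0,0,0), (0,0,1), (0,0,2), (0,2,1), (0,2,2), (2,0,0), (2,0,1), (2,0,2), (2,2,1), (2,2,2)
under PSO → (0,0,0), (0,0,1), (0,0,2), (0,2,0), (0,2,1), (0,2,2), (2,0,0), (2,0,1), (2,0,2), (2,2,0), (2,2,1), (2,2,2)
target (2,2,0) ∈ {PSO}

SC:no TSO:no PSO:yes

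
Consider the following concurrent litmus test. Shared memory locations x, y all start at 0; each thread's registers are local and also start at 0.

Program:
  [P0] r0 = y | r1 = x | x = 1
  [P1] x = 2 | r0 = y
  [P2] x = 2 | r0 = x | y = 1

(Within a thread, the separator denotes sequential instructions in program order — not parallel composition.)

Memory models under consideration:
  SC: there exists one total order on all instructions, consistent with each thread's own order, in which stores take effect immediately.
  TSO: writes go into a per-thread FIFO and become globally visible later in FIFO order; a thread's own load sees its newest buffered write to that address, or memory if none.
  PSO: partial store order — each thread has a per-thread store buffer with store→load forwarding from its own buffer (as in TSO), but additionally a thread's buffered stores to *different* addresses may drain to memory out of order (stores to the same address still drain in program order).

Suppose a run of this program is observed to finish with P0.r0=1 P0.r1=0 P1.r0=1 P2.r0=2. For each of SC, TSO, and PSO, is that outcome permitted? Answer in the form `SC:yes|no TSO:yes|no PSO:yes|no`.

SC:no TSO:no PSO:yes

outcome vector order: (P0.r0,P0.r1,P1.r0,P2.r0)
under SC → <0 0 0 1>; <0 0 0 2>; <0 0 1 1>; <0 0 1 2>; <0 2 0 1>; <0 2 0 2>; <0 2 1 1>; <0 2 1 2>; <1 2 0 2>; <1 2 1 2>
under TSO → <0 0 0 1>; <0 0 0 2>; <0 0 1 1>; <0 0 1 2>; <0 2 0 1>; <0 2 0 2>; <0 2 1 1>; <0 2 1 2>; <1 2 0 2>; <1 2 1 2>
under PSO → <0 0 0 1>; <0 0 0 2>; <0 0 1 1>; <0 0 1 2>; <0 2 0 1>; <0 2 0 2>; <0 2 1 1>; <0 2 1 2>; <1 0 0 2>; <1 0 1 2>; <1 2 0 2>; <1 2 1 2>
target <1 0 1 2> ∈ {PSO}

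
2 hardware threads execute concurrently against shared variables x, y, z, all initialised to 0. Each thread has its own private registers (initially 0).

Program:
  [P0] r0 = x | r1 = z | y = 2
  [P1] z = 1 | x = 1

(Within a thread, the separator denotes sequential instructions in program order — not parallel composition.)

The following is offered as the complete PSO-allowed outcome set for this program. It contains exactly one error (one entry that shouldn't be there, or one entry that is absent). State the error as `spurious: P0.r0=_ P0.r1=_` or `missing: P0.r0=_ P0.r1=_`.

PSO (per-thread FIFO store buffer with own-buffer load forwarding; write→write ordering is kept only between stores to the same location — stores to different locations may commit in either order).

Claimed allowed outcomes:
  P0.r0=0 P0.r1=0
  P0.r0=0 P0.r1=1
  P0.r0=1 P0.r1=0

outcome vector order: (P0.r0,P0.r1)
PSO (4): 0/0, 0/1, 1/0, 1/1
PSO∖claimed = {1/1}

missing: P0.r0=1 P0.r1=1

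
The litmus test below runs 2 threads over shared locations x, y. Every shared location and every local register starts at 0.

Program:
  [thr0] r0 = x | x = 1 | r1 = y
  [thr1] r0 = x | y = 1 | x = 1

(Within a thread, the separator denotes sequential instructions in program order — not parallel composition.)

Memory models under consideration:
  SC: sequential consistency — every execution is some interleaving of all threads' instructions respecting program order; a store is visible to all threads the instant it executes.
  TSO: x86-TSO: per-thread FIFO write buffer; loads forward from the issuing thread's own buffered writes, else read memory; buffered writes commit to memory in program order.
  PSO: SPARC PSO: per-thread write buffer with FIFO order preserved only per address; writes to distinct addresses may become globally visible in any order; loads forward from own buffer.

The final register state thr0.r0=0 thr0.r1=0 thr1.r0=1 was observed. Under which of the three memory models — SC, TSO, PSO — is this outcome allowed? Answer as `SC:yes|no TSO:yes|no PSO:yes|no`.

SC:yes TSO:yes PSO:yes

outcome vector order: (thr0.r0,thr0.r1,thr1.r0)
SC (5): (0,0,0) (0,0,1) (0,1,0) (0,1,1) (1,1,0)
TSO (5): (0,0,0) (0,0,1) (0,1,0) (0,1,1) (1,1,0)
PSO (6): (0,0,0) (0,0,1) (0,1,0) (0,1,1) (1,0,0) (1,1,0)
target (0,0,1) ∈ {SC,TSO,PSO}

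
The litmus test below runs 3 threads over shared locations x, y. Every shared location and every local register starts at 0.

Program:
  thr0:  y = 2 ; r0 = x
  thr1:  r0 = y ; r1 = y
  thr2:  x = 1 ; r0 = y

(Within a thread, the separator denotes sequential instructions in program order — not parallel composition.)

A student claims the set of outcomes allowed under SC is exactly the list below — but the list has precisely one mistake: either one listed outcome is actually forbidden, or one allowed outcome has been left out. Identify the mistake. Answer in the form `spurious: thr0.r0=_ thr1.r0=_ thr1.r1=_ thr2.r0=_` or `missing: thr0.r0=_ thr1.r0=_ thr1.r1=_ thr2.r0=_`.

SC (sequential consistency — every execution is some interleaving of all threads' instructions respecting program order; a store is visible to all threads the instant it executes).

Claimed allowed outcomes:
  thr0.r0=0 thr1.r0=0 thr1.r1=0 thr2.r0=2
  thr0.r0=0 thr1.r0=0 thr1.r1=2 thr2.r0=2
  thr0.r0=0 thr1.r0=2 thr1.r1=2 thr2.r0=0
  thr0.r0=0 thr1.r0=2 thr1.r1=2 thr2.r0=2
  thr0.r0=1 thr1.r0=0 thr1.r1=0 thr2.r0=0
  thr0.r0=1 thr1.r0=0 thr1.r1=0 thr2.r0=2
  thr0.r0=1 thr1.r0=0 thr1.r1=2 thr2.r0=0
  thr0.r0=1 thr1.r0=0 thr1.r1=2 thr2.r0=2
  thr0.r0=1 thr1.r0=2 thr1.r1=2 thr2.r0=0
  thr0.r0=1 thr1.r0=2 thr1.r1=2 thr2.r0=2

spurious: thr0.r0=0 thr1.r0=2 thr1.r1=2 thr2.r0=0

outcome vector order: (thr0.r0,thr1.r0,thr1.r1,thr2.r0)
SC: 9 outcomes — {0002 0022 0222 1000 1002 1020 1022 1220 1222}
claimed∖SC = {0220}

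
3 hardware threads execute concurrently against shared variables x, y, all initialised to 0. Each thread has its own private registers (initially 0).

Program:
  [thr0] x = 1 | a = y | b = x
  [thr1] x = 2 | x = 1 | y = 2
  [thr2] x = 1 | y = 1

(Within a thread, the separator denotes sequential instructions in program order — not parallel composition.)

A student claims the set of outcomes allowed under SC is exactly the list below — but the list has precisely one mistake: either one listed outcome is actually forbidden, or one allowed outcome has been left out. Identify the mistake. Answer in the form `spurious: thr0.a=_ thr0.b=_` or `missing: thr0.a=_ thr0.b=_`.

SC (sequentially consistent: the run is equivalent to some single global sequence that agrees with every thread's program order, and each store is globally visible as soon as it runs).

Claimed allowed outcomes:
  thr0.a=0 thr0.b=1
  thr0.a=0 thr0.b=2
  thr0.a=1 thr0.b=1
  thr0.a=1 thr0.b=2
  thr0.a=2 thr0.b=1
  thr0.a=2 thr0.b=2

outcome vector order: (thr0.a,thr0.b)
under SC → (0,1); (0,2); (1,1); (1,2); (2,1)
claimed∖SC = {(2,2)}

spurious: thr0.a=2 thr0.b=2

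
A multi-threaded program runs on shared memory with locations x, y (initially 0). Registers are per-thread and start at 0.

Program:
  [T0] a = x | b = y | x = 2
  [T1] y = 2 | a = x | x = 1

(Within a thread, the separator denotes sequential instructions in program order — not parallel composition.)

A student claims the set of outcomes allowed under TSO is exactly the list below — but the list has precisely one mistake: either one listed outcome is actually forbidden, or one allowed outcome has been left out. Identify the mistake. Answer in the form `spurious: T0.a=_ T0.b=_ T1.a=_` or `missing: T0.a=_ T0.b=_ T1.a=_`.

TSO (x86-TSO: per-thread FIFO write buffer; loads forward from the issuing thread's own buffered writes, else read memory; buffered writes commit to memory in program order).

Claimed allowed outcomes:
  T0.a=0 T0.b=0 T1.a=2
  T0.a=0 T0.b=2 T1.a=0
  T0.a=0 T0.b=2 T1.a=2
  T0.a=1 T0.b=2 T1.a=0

outcome vector order: (T0.a,T0.b,T1.a)
TSO (5): (0,0,0) (0,0,2) (0,2,0) (0,2,2) (1,2,0)
TSO∖claimed = {(0,0,0)}

missing: T0.a=0 T0.b=0 T1.a=0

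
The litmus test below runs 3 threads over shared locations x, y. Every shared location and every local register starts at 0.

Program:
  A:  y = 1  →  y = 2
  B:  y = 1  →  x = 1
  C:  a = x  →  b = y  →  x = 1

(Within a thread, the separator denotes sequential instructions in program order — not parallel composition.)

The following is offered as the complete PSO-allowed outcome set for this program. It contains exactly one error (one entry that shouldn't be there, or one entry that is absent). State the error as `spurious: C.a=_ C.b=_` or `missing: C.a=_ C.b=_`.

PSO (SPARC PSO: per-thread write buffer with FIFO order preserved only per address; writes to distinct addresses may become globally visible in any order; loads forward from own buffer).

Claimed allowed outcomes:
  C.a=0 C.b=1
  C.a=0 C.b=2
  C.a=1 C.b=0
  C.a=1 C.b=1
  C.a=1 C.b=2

missing: C.a=0 C.b=0

outcome vector order: (C.a,C.b)
PSO: 6 outcomes — {00 01 02 10 11 12}
PSO∖claimed = {00}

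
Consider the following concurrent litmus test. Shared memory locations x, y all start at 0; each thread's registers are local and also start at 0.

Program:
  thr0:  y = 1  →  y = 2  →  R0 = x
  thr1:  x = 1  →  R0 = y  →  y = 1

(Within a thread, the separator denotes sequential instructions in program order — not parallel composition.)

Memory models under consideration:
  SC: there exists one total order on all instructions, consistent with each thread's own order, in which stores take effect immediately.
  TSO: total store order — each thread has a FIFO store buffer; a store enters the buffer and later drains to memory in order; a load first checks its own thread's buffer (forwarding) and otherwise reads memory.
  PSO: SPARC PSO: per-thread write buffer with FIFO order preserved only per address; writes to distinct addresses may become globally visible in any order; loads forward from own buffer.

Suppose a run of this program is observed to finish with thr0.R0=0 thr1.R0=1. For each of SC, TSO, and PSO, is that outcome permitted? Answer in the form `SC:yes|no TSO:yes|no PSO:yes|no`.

SC:no TSO:yes PSO:yes

outcome vector order: (thr0.R0,thr1.R0)
SC: 4 outcomes — {<0 2> <1 0> <1 1> <1 2>}
TSO: 6 outcomes — {<0 0> <0 1> <0 2> <1 0> <1 1> <1 2>}
PSO: 6 outcomes — {<0 0> <0 1> <0 2> <1 0> <1 1> <1 2>}
target <0 1> ∈ {TSO,PSO}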